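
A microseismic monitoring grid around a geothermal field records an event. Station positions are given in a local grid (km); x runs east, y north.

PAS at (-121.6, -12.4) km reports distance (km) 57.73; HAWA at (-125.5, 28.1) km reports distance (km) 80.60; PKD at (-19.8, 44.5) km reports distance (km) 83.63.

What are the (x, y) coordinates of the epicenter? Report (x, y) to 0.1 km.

Circle about each station: (x + 121.6)² + (y + 12.4)² = 57.73²; (x + 125.5)² + (y − 28.1)² = 80.60²; (x + 19.8)² + (y − 44.5)² = 83.63².
Subtracting pairs of circle equations eliminates x²+y² and gives linear equations (the radical axes):
-7.8 x + 81.0 y = -1564.07
203.6 x + 113.8 y = -16229.25
Solving the 2×2 system: x ≈ -65.4, y ≈ -25.6 km.
Check against PAS (with the unrounded x, y): √((x + 121.6)²+(y + 12.4)²) = 57.73 ≈ 57.73 km. ✓

(-65.4, -25.6)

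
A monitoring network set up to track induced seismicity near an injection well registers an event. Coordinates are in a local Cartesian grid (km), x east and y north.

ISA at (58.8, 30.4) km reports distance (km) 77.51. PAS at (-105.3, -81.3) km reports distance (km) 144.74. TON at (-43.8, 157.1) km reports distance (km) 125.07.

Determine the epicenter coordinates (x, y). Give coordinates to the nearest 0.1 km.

Circle about each station: (x − 58.8)² + (y − 30.4)² = 77.51²; (x + 105.3)² + (y + 81.3)² = 144.74²; (x + 43.8)² + (y − 157.1)² = 125.07².
Subtracting pairs of circle equations eliminates x²+y² and gives linear equations (the radical axes):
-328.2 x − 223.4 y = -1625.69
-205.2 x + 253.4 y = 12582.55
Solving the 2×2 system: x ≈ -18.6, y ≈ 34.6 km.
Check against ISA (with the unrounded x, y): √((x − 58.8)²+(y − 30.4)²) = 77.51 ≈ 77.51 km. ✓

-18.6 km east, 34.6 km north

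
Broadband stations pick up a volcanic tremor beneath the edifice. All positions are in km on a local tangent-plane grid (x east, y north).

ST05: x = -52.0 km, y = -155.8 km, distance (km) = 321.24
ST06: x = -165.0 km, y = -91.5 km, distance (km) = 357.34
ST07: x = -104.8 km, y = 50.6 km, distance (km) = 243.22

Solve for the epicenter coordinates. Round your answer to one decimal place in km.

131.6 km east, 107.8 km north

Circle about each station: (x + 52.0)² + (y + 155.8)² = 321.24²; (x + 165.0)² + (y + 91.5)² = 357.34²; (x + 104.8)² + (y − 50.6)² = 243.22².
Subtracting the ST05 equation from the ST06 and ST07 equations removes the quadratic terms:
-226.0 x + 128.6 y = -15877.13
-105.6 x + 412.8 y = 30604.93
Solving the 2×2 system: x ≈ 131.6, y ≈ 107.8 km.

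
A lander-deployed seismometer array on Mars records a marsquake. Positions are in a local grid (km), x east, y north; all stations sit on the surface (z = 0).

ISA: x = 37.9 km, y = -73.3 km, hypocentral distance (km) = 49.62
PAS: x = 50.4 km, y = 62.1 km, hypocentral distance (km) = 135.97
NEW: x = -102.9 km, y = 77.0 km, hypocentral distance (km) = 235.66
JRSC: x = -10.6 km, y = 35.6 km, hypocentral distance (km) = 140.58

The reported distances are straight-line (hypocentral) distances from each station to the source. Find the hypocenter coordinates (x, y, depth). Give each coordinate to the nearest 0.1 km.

Each station gives a sphere (x−x_i)² + (y−y_i)² + z² = d_i² (stations at z=0).
Subtracting the ISA sphere from PAS and NEW: z² cancels, leaving linear equations in x and y:
25.0 x + 270.8 y = -16438.43
-281.6 x + 300.6 y = -43365.38
Solving: x ≈ 81.196, y ≈ -68.199 km (keep extra digits for the depth step; rounded: 81.2, -68.2).
Then from the ISA sphere: z² = 49.62² − (x − 37.9)² − (y + 73.3)² with x = 81.196, y = -68.199, so z ≈ 23.698 ≈ 23.7 km.

x ≈ 81.2 km, y ≈ -68.2 km, depth ≈ 23.7 km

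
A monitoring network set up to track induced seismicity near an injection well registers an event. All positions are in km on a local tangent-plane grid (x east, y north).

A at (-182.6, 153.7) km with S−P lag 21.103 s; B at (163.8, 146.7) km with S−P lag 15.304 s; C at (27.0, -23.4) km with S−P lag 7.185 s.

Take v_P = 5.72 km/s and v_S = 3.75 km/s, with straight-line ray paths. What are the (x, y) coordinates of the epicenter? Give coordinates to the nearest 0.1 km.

x ≈ 24.8 km, y ≈ 54.8 km

Distance from S−P lag: d = Δt · v_P v_S / (v_P − v_S) = Δt · (5.72·3.75)/(5.72−3.75) ≈ 10.8883·Δt.
So d_A = 229.78, d_B = 166.63, d_C = 78.23 km.
Circle about each station: (x + 182.6)² + (y − 153.7)² = 229.78²; (x − 163.8)² + (y − 146.7)² = 166.63²; (x − 27.0)² + (y + 23.4)² = 78.23².
Subtracting pairs of circle equations eliminates x²+y² and gives linear equations (the radical axes):
692.8 x − 14.0 y = 16418.17
419.2 x − 354.2 y = -9010.97
Solving the 2×2 system: x ≈ 24.8, y ≈ 54.8 km.
Check against A (with the unrounded x, y): √((x + 182.6)²+(y − 153.7)²) = 229.78 ≈ 229.78 km. ✓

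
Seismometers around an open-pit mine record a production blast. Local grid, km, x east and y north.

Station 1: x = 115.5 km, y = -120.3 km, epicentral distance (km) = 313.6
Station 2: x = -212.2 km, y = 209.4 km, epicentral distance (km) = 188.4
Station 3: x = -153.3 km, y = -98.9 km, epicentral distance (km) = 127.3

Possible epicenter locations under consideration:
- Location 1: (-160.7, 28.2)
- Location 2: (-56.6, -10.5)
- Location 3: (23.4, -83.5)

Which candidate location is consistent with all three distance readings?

For each candidate, compare |candidate − station| to the reported distance:
Location 1: residuals Station 1 0.0, Station 2 0.0, Station 3 0.0 → max 0.0 km
Location 2: residuals Station 1 109.5, Station 2 81.0, Station 3 3.7 → max 109.5 km
Location 3: residuals Station 1 214.4, Station 2 187.5, Station 3 50.1 → max 214.4 km
Only Location 1 has all residuals ≈ 0.

Location 1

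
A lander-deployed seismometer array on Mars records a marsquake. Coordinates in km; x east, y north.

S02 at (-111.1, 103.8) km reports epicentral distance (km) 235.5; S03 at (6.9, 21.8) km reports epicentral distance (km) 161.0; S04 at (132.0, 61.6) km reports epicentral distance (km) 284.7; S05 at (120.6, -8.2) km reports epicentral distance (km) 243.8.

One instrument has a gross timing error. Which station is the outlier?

Solve using three stations at a time. Using S03, S04, S05 (subtract circle equations pairwise → linear system) gives (x, y) ≈ (-109.1, -89.7).
Distances from that point to each station vs reported:
  S02: calculated 193.5 vs reported 235.5 → residual 42.0 km
  S03: calculated 160.9 vs reported 161.0 → residual 0.1 km
  S04: calculated 284.6 vs reported 284.7 → residual 0.1 km
  S05: calculated 243.7 vs reported 243.8 → residual 0.1 km
S03, S04, S05 are mutually consistent (residuals ≈ 0); S02 is off by 42.0 km.

S02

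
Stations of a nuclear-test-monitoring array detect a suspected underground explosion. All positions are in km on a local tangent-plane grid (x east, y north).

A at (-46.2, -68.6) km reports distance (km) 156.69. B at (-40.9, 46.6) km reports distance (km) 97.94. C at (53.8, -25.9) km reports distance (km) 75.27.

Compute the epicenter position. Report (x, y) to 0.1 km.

57.0 km east, 49.3 km north

Circle about each station: (x + 46.2)² + (y + 68.6)² = 156.69²; (x + 40.9)² + (y − 46.6)² = 97.94²; (x − 53.8)² + (y + 25.9)² = 75.27².
Subtracting the A equation from the B and C equations removes the quadratic terms:
10.6 x + 230.4 y = 11963.48
200.0 x + 85.4 y = 15611.03
Solving the 2×2 system: x ≈ 57.0, y ≈ 49.3 km.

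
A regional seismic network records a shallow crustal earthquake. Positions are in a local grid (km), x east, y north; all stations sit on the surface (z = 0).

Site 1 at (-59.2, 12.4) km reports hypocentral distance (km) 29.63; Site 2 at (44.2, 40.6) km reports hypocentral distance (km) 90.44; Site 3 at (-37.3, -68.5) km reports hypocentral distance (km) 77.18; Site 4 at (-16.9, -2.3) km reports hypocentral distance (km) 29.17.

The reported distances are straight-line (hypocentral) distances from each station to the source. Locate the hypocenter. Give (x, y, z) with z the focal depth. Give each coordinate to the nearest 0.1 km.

Each station gives a sphere (x−x_i)² + (y−y_i)² + z² = d_i² (stations at z=0).
Subtracting the Site 1 sphere from Site 2 and Site 3: z² cancels, leaving linear equations in x and y:
206.8 x + 56.4 y = -7357.86
43.8 x − 161.8 y = -2653.68
Solving: x ≈ -37.299, y ≈ 6.304 km (keep extra digits for the depth step; rounded: -37.3, 6.3).
Then from the Site 1 sphere: z² = 29.63² − (x + 59.2)² − (y − 12.4)² with x = -37.299, y = 6.304, so z ≈ 19.003 ≈ 19.0 km.

x ≈ -37.3 km, y ≈ 6.3 km, depth ≈ 19.0 km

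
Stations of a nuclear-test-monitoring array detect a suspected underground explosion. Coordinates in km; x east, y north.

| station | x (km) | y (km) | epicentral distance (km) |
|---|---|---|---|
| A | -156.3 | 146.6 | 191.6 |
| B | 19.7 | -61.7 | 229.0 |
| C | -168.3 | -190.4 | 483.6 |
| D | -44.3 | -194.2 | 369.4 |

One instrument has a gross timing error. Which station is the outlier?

Solve using three stations at a time. Using A, B, D (subtract circle equations pairwise → linear system) gives (x, y) ≈ (34.1, 166.7).
Distances from that point to each station vs reported:
  A: calculated 191.4 vs reported 191.6 → residual 0.2 km
  B: calculated 228.8 vs reported 229.0 → residual 0.2 km
  C: calculated 410.4 vs reported 483.6 → residual 73.2 km
  D: calculated 369.3 vs reported 369.4 → residual 0.1 km
A, B, D are mutually consistent (residuals ≈ 0); C is off by 73.2 km.

C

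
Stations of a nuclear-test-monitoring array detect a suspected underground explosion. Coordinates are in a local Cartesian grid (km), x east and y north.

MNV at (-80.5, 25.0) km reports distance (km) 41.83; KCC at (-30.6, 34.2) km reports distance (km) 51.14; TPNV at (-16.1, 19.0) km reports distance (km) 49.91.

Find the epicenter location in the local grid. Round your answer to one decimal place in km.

Circle about each station: (x + 80.5)² + (y − 25.0)² = 41.83²; (x + 30.6)² + (y − 34.2)² = 51.14²; (x + 16.1)² + (y − 19.0)² = 49.91².
Subtracting the MNV equation from the KCC and TPNV equations removes the quadratic terms:
99.8 x + 18.4 y = -5864.80
128.8 x − 12.0 y = -7226.30
Solving the 2×2 system: x ≈ -57.0, y ≈ -9.6 km.

(-57.0, -9.6)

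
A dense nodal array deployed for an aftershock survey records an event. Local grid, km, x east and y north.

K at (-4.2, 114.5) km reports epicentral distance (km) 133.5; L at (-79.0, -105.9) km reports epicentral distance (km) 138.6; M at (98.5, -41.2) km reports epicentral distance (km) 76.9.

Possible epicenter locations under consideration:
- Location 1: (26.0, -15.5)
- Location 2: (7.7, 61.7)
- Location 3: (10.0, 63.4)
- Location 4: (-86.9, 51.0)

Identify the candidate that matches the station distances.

For each candidate, compare |candidate − station| to the reported distance:
Location 1: residuals K 0.0, L 0.0, M 0.0 → max 0.0 km
Location 2: residuals K 79.4, L 50.1, M 60.3 → max 79.4 km
Location 3: residuals K 80.5, L 52.7, M 60.1 → max 80.5 km
Location 4: residuals K 29.2, L 18.5, M 130.2 → max 130.2 km
Only Location 1 has all residuals ≈ 0.

Location 1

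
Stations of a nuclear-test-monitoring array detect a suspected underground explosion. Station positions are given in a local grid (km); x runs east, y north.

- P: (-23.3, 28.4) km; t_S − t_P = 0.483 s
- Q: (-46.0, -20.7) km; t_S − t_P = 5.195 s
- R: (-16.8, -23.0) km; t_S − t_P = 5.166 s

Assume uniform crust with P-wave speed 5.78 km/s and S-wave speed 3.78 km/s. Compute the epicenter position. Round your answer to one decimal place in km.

Distance from S−P lag: d = Δt · v_P v_S / (v_P − v_S) = Δt · (5.78·3.78)/(5.78−3.78) ≈ 10.9242·Δt.
So d_P = 5.28, d_Q = 56.75, d_R = 56.43 km.
Circle about each station: (x + 23.3)² + (y − 28.4)² = 5.28²; (x + 46.0)² + (y + 20.7)² = 56.75²; (x + 16.8)² + (y + 23.0)² = 56.43².
Subtracting pairs of circle equations eliminates x²+y² and gives linear equations (the radical axes):
-45.4 x − 98.2 y = -1997.64
13.0 x − 102.8 y = -3694.68
Solving the 2×2 system: x ≈ -26.5, y ≈ 32.6 km.
Check against P (with the unrounded x, y): √((x + 23.3)²+(y − 28.4)²) = 5.27 ≈ 5.28 km. ✓

-26.5 km east, 32.6 km north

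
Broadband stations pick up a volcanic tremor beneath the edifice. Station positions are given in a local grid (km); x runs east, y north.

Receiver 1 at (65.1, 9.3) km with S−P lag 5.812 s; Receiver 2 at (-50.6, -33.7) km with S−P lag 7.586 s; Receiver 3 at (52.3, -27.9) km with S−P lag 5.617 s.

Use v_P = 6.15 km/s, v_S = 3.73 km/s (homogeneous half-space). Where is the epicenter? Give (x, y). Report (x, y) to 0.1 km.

Distance from S−P lag: d = Δt · v_P v_S / (v_P − v_S) = Δt · (6.15·3.73)/(6.15−3.73) ≈ 9.4791·Δt.
So d_Receiver 1 = 55.09, d_Receiver 2 = 71.91, d_Receiver 3 = 53.24 km.
Circle about each station: (x − 65.1)² + (y − 9.3)² = 55.09²; (x + 50.6)² + (y + 33.7)² = 71.91²; (x − 52.3)² + (y + 27.9)² = 53.24².
Subtracting pairs of circle equations eliminates x²+y² and gives linear equations (the radical axes):
-231.4 x − 86.0 y = -2764.59
-25.6 x − 74.4 y = -610.39
Solving the 2×2 system: x ≈ 10.2, y ≈ 4.7 km.
Check against Receiver 1 (with the unrounded x, y): √((x − 65.1)²+(y − 9.3)²) = 55.09 ≈ 55.09 km. ✓

(10.2, 4.7)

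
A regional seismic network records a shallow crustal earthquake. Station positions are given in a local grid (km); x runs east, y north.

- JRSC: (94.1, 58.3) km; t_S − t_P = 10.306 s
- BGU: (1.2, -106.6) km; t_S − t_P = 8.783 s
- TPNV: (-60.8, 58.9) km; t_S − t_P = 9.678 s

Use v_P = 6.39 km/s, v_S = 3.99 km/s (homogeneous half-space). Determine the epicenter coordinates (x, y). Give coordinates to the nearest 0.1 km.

Distance from S−P lag: d = Δt · v_P v_S / (v_P − v_S) = Δt · (6.39·3.99)/(6.39−3.99) ≈ 10.6234·Δt.
So d_JRSC = 109.48, d_BGU = 93.31, d_TPNV = 102.81 km.
Circle about each station: (x − 94.1)² + (y − 58.3)² = 109.48²; (x − 1.2)² + (y + 106.6)² = 93.31²; (x + 60.8)² + (y − 58.9)² = 102.81².
Subtracting the JRSC equation from the BGU and TPNV equations removes the quadratic terms:
-185.8 x − 329.8 y = 2390.41
-309.8 x + 1.2 y = -3671.88
Solving the 2×2 system: x ≈ 11.8, y ≈ -13.9 km.

(11.8, -13.9)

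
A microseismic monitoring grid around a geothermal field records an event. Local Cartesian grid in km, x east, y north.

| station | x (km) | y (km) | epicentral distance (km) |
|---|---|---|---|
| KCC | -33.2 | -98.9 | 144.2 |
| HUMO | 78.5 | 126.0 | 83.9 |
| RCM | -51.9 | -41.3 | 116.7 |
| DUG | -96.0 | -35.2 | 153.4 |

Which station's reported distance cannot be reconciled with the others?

Solve using three stations at a time. Using KCC, RCM, DUG (subtract circle equations pairwise → linear system) gives (x, y) ≈ (46.7, 21.1).
Distances from that point to each station vs reported:
  KCC: calculated 144.2 vs reported 144.2 → residual 0.0 km
  HUMO: calculated 109.6 vs reported 83.9 → residual 25.7 km
  RCM: calculated 116.7 vs reported 116.7 → residual 0.0 km
  DUG: calculated 153.4 vs reported 153.4 → residual 0.0 km
KCC, RCM, DUG are mutually consistent (residuals ≈ 0); HUMO is off by 25.7 km.

HUMO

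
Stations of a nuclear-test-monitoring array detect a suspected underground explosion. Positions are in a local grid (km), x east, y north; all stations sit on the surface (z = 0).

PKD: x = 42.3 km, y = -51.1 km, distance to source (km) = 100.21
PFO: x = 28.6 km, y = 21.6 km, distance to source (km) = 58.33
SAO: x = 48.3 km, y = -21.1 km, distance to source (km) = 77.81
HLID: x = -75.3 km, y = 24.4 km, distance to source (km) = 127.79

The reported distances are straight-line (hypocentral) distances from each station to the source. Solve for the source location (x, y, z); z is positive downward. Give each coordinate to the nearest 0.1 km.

Each station gives a sphere (x−x_i)² + (y−y_i)² + z² = d_i² (stations at z=0).
Subtracting the PKD sphere from PFO and SAO: z² cancels, leaving linear equations in x and y:
-27.4 x + 145.4 y = 3523.68
12.0 x + 60.0 y = 2365.25
Solving: x ≈ 39.095, y ≈ 31.602 km (keep extra digits for the depth step; rounded: 39.1, 31.6).
Then from the PKD sphere: z² = 100.21² − (x − 42.3)² − (y + 51.1)² with x = 39.095, y = 31.602, so z ≈ 56.499 ≈ 56.5 km.

x ≈ 39.1 km, y ≈ 31.6 km, depth ≈ 56.5 km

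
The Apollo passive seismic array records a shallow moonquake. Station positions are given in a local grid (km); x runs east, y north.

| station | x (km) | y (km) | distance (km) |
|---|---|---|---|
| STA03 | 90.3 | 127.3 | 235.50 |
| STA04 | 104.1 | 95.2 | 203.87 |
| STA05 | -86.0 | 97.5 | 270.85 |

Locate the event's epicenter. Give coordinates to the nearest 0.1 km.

Circle about each station: (x − 90.3)² + (y − 127.3)² = 235.50²; (x − 104.1)² + (y − 95.2)² = 203.87²; (x + 86.0)² + (y − 97.5)² = 270.85².
Subtracting pairs of circle equations eliminates x²+y² and gives linear equations (the radical axes):
27.6 x − 64.2 y = 9437.74
-352.6 x − 59.6 y = -25356.60
Solving the 2×2 system: x ≈ 90.2, y ≈ -108.2 km.

(90.2, -108.2)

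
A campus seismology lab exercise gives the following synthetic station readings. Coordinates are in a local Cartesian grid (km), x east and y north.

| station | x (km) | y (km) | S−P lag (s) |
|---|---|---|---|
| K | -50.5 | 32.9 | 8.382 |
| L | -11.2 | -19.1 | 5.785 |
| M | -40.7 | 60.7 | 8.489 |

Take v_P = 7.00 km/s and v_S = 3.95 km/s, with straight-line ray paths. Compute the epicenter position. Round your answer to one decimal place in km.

x ≈ 24.3 km, y ≈ 19.5 km

Distance from S−P lag: d = Δt · v_P v_S / (v_P − v_S) = Δt · (7.00·3.95)/(7.00−3.95) ≈ 9.0656·Δt.
So d_K = 75.99, d_L = 52.44, d_M = 76.96 km.
Circle about each station: (x + 50.5)² + (y − 32.9)² = 75.99²; (x + 11.2)² + (y + 19.1)² = 52.44²; (x + 40.7)² + (y − 60.7)² = 76.96².
Subtracting pairs of circle equations eliminates x²+y² and gives linear equations (the radical axes):
78.6 x − 104.0 y = -117.88
19.6 x + 55.6 y = 1559.96
Solving the 2×2 system: x ≈ 24.3, y ≈ 19.5 km.
Check against K (with the unrounded x, y): √((x + 50.5)²+(y − 32.9)²) = 75.98 ≈ 75.99 km. ✓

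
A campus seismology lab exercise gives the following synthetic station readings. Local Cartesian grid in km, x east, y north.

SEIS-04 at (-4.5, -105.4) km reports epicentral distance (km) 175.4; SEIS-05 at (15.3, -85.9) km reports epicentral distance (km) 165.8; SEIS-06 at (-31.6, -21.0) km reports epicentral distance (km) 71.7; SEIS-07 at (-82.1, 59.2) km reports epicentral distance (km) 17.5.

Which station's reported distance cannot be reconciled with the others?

SEIS-06

Solve using three stations at a time. Using SEIS-04, SEIS-05, SEIS-07 (subtract circle equations pairwise → linear system) gives (x, y) ≈ (-64.6, 59.4).
Distances from that point to each station vs reported:
  SEIS-04: calculated 175.4 vs reported 175.4 → residual 0.0 km
  SEIS-05: calculated 165.8 vs reported 165.8 → residual 0.0 km
  SEIS-06: calculated 86.9 vs reported 71.7 → residual 15.2 km
  SEIS-07: calculated 17.5 vs reported 17.5 → residual 0.0 km
SEIS-04, SEIS-05, SEIS-07 are mutually consistent (residuals ≈ 0); SEIS-06 is off by 15.2 km.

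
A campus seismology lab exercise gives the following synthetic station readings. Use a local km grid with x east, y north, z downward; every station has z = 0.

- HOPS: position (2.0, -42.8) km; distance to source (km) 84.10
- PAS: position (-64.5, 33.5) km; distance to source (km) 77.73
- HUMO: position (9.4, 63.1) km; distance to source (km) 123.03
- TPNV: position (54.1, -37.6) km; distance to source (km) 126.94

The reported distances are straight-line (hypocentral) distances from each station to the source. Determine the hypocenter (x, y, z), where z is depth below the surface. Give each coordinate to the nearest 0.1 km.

Each station gives a sphere (x−x_i)² + (y−y_i)² + z² = d_i² (stations at z=0).
Subtracting the HOPS sphere from PAS and HUMO: z² cancels, leaving linear equations in x and y:
-133.0 x + 152.6 y = 4477.52
14.8 x + 211.8 y = -5829.44
Solving: x ≈ -60.402, y ≈ -23.303 km (keep extra digits for the depth step; rounded: -60.4, -23.3).
Then from the HOPS sphere: z² = 84.10² − (x − 2.0)² − (y + 42.8)² with x = -60.402, y = -23.303, so z ≈ 52.902 ≈ 52.9 km.

x ≈ -60.4 km, y ≈ -23.3 km, depth ≈ 52.9 km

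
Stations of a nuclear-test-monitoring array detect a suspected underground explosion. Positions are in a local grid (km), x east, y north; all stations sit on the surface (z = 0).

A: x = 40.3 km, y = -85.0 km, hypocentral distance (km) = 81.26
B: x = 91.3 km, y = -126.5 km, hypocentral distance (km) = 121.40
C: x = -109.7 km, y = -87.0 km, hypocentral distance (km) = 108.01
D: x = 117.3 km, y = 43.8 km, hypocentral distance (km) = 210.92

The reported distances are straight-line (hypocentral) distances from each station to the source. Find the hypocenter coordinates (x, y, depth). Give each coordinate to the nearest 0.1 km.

Each station gives a sphere (x−x_i)² + (y−y_i)² + z² = d_i² (stations at z=0).
Subtracting the A sphere from B and C: z² cancels, leaving linear equations in x and y:
102.0 x − 83.0 y = 7354.08
-300.0 x − 4.0 y = 5691.03
Solving: x ≈ -17.502, y ≈ -110.112 km (keep extra digits for the depth step; rounded: -17.5, -110.1).
Then from the A sphere: z² = 81.26² − (x − 40.3)² − (y + 85.0)² with x = -17.502, y = -110.112, so z ≈ 51.298 ≈ 51.3 km.

(-17.5, -110.1, 51.3)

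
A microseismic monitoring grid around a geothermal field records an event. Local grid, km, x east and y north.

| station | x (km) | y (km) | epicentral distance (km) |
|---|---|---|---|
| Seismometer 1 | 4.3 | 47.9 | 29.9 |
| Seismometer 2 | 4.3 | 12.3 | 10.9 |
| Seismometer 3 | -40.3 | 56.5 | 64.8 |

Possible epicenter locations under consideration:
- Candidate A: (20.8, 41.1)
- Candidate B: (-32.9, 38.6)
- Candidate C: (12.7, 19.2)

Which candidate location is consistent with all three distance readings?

Candidate C

For each candidate, compare |candidate − station| to the reported distance:
Candidate A: residuals Seismometer 1 12.1, Seismometer 2 22.3, Seismometer 3 1.8 → max 22.3 km
Candidate B: residuals Seismometer 1 8.4, Seismometer 2 34.7, Seismometer 3 45.4 → max 45.4 km
Candidate C: residuals Seismometer 1 0.0, Seismometer 2 0.0, Seismometer 3 0.0 → max 0.0 km
Only Candidate C has all residuals ≈ 0.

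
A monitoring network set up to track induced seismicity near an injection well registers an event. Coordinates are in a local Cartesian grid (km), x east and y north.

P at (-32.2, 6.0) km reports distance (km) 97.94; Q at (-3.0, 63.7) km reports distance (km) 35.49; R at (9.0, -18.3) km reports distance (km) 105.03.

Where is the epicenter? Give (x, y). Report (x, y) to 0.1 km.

25.0 km east, 85.5 km north

Circle about each station: (x + 32.2)² + (y − 6.0)² = 97.94²; (x + 3.0)² + (y − 63.7)² = 35.49²; (x − 9.0)² + (y + 18.3)² = 105.03².
Subtracting pairs of circle equations eliminates x²+y² and gives linear equations (the radical axes):
58.4 x + 115.4 y = 11326.55
82.4 x − 48.6 y = -2096.01
Solving the 2×2 system: x ≈ 25.0, y ≈ 85.5 km.
Check against P (with the unrounded x, y): √((x + 32.2)²+(y − 6.0)²) = 97.94 ≈ 97.94 km. ✓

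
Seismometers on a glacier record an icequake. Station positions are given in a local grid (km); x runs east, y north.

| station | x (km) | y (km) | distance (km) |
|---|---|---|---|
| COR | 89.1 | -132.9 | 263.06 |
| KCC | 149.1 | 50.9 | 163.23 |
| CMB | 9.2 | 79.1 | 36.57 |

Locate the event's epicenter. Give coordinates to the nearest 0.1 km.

Circle about each station: (x − 89.1)² + (y + 132.9)² = 263.06²; (x − 149.1)² + (y − 50.9)² = 163.23²; (x − 9.2)² + (y − 79.1)² = 36.57².
Subtracting the COR equation from the KCC and CMB equations removes the quadratic terms:
120.0 x + 367.6 y = 41776.93
-159.8 x + 424.0 y = 48603.43
Solving the 2×2 system: x ≈ -1.4, y ≈ 114.1 km.

x ≈ -1.4 km, y ≈ 114.1 km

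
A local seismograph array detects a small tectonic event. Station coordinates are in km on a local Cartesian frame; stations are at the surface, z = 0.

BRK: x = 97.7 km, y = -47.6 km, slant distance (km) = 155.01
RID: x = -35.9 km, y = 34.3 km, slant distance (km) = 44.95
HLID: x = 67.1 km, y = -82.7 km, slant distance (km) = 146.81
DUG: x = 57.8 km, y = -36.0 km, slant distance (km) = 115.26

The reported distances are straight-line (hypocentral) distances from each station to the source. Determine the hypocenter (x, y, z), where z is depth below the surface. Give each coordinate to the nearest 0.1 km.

x ≈ -42.3 km, y ≈ 8.3 km, depth ≈ 36.1 km

Each station gives a sphere (x−x_i)² + (y−y_i)² + z² = d_i² (stations at z=0).
Subtracting the BRK sphere from RID and HLID: z² cancels, leaving linear equations in x and y:
-267.2 x + 163.8 y = 12661.85
-61.2 x − 70.2 y = 2005.57
Solving: x ≈ -42.296, y ≈ 8.304 km (keep extra digits for the depth step; rounded: -42.3, 8.3).
Then from the BRK sphere: z² = 155.01² − (x − 97.7)² − (y + 47.6)² with x = -42.296, y = 8.304, so z ≈ 36.110 ≈ 36.1 km.
Check against DUG (with the unrounded solution): distance 115.26 ≈ 115.26 km. ✓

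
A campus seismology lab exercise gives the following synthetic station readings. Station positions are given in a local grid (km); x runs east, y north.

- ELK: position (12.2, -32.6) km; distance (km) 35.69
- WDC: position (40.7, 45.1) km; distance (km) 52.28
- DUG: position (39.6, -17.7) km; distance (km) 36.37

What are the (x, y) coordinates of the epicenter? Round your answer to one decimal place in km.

Circle about each station: (x − 12.2)² + (y + 32.6)² = 35.69²; (x − 40.7)² + (y − 45.1)² = 52.28²; (x − 39.6)² + (y + 17.7)² = 36.37².
Subtracting pairs of circle equations eliminates x²+y² and gives linear equations (the radical axes):
57.0 x + 155.4 y = 1019.48
54.8 x + 29.8 y = 620.85
Solving the 2×2 system: x ≈ 9.7, y ≈ 3.0 km.

(9.7, 3.0)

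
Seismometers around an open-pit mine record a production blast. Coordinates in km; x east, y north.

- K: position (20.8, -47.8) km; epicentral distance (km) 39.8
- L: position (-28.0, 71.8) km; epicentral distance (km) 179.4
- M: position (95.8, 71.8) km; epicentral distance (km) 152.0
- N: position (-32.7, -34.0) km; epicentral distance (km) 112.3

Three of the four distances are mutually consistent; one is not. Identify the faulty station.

K

Solve using three stations at a time. Using L, M, N (subtract circle equations pairwise → linear system) gives (x, y) ≈ (70.6, -78.1).
Distances from that point to each station vs reported:
  K: calculated 58.3 vs reported 39.8 → residual 18.5 km
  L: calculated 179.4 vs reported 179.4 → residual 0.0 km
  M: calculated 152.0 vs reported 152.0 → residual 0.0 km
  N: calculated 112.3 vs reported 112.3 → residual 0.0 km
L, M, N are mutually consistent (residuals ≈ 0); K is off by 18.5 km.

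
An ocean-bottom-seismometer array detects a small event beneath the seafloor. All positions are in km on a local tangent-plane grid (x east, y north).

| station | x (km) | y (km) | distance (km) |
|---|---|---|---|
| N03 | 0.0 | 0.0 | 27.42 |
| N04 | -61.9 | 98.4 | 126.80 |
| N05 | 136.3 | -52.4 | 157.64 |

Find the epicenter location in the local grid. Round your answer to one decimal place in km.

-18.1 km east, -20.6 km north

Circle about each station: x² + y² = 27.42²; (x + 61.9)² + (y − 98.4)² = 126.80²; (x − 136.3)² + (y + 52.4)² = 157.64².
Subtracting the N03 equation from the N04 and N05 equations removes the quadratic terms:
-123.8 x + 196.8 y = -1812.21
272.6 x − 104.8 y = -2775.06
Solving the 2×2 system: x ≈ -18.1, y ≈ -20.6 km.
Check against N03 (with the unrounded x, y): √(x²+y²) = 27.41 ≈ 27.42 km. ✓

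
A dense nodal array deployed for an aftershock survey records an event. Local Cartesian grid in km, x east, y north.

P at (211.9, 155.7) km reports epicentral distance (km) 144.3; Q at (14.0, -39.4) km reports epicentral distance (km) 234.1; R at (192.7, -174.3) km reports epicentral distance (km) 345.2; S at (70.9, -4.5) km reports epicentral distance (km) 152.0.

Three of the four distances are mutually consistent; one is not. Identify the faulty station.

Q

Solve using three stations at a time. Using P, R, S (subtract circle equations pairwise → linear system) gives (x, y) ≈ (67.8, 147.5).
Distances from that point to each station vs reported:
  P: calculated 144.4 vs reported 144.3 → residual 0.1 km
  Q: calculated 194.5 vs reported 234.1 → residual 39.6 km
  R: calculated 345.2 vs reported 345.2 → residual 0.0 km
  S: calculated 152.1 vs reported 152.0 → residual 0.1 km
P, R, S are mutually consistent (residuals ≈ 0); Q is off by 39.6 km.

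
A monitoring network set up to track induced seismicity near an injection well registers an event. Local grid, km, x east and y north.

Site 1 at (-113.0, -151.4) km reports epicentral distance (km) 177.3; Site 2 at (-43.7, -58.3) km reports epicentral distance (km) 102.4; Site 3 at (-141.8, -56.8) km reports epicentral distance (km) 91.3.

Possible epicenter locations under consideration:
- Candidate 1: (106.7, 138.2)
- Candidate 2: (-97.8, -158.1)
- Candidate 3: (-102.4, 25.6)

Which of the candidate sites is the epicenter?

For each candidate, compare |candidate − station| to the reported distance:
Candidate 1: residuals Site 1 186.2, Site 2 145.1, Site 3 224.6 → max 224.6 km
Candidate 2: residuals Site 1 160.7, Site 2 11.1, Site 3 19.1 → max 160.7 km
Candidate 3: residuals Site 1 0.0, Site 2 0.0, Site 3 0.0 → max 0.0 km
Only Candidate 3 has all residuals ≈ 0.

Candidate 3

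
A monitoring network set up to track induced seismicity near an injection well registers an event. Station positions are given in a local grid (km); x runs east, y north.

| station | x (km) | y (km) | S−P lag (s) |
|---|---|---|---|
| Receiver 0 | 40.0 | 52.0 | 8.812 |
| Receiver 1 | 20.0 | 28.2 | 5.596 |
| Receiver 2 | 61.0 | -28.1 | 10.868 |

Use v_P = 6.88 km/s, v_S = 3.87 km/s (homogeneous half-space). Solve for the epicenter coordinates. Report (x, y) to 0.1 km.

-26.6 km east, 11.5 km north

Distance from S−P lag: d = Δt · v_P v_S / (v_P − v_S) = Δt · (6.88·3.87)/(6.88−3.87) ≈ 8.8457·Δt.
So d_Receiver 0 = 77.95, d_Receiver 1 = 49.50, d_Receiver 2 = 96.14 km.
Circle about each station: (x − 40.0)² + (y − 52.0)² = 77.95²; (x − 20.0)² + (y − 28.2)² = 49.50²; (x − 61.0)² + (y + 28.1)² = 96.14².
Subtracting the Receiver 0 equation from the Receiver 1 and Receiver 2 equations removes the quadratic terms:
-40.0 x − 47.6 y = 517.19
42.0 x − 160.2 y = -2960.09
Solving the 2×2 system: x ≈ -26.6, y ≈ 11.5 km.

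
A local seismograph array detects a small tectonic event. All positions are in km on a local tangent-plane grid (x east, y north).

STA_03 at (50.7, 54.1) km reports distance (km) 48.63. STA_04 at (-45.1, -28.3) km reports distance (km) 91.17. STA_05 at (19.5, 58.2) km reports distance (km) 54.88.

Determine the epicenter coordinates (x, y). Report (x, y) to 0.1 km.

Circle about each station: (x − 50.7)² + (y − 54.1)² = 48.63²; (x + 45.1)² + (y + 28.3)² = 91.17²; (x − 19.5)² + (y − 58.2)² = 54.88².
Subtracting pairs of circle equations eliminates x²+y² and gives linear equations (the radical axes):
-191.6 x − 164.8 y = -8609.49
-62.4 x + 8.2 y = -2376.75
Solving the 2×2 system: x ≈ 39.0, y ≈ 6.9 km.

(39.0, 6.9)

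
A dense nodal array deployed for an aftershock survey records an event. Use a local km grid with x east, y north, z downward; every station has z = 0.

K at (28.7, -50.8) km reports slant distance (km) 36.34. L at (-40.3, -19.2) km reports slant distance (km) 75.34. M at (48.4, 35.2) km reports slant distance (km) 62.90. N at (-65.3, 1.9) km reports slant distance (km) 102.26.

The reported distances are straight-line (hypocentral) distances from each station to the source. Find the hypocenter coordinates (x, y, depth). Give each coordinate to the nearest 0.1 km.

(31.9, -21.6, 21.4)

Each station gives a sphere (x−x_i)² + (y−y_i)² + z² = d_i² (stations at z=0).
Subtracting the K sphere from L and M: z² cancels, leaving linear equations in x and y:
-138.0 x + 63.2 y = -5767.12
39.4 x + 172.0 y = -2458.54
Solving: x ≈ 31.898, y ≈ -21.601 km (keep extra digits for the depth step; rounded: 31.9, -21.6).
Then from the K sphere: z² = 36.34² − (x − 28.7)² − (y + 50.8)² with x = 31.898, y = -21.601, so z ≈ 21.396 ≈ 21.4 km.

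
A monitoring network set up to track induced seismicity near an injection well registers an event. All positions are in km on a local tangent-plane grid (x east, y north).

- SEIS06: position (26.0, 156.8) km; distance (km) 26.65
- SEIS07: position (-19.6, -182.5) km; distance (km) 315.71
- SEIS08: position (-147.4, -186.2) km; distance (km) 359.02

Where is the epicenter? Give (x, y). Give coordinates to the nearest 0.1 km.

21.7 km east, 130.5 km north

Circle about each station: (x − 26.0)² + (y − 156.8)² = 26.65²; (x + 19.6)² + (y + 182.5)² = 315.71²; (x + 147.4)² + (y + 186.2)² = 359.02².
Subtracting the SEIS06 equation from the SEIS07 and SEIS08 equations removes the quadratic terms:
-91.2 x − 678.6 y = -90534.41
-346.8 x − 686.0 y = -97050.18
Solving the 2×2 system: x ≈ 21.7, y ≈ 130.5 km.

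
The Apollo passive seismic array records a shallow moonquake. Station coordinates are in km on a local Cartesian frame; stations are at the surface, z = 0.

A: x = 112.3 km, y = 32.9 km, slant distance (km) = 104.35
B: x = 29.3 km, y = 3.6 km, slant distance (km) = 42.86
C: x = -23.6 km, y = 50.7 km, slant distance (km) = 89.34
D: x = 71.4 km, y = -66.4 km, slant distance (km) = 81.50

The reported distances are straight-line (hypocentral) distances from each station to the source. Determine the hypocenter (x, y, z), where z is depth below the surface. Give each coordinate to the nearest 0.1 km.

Each station gives a sphere (x−x_i)² + (y−y_i)² + z² = d_i² (stations at z=0).
Subtracting the A sphere from B and C: z² cancels, leaving linear equations in x and y:
-166.0 x − 58.6 y = -3770.31
-271.8 x + 35.6 y = -7658.96
Solving: x ≈ 26.699, y ≈ -11.294 km (keep extra digits for the depth step; rounded: 26.7, -11.3).
Then from the A sphere: z² = 104.35² − (x − 112.3)² − (y − 32.9)² with x = 26.699, y = -11.294, so z ≈ 40.103 ≈ 40.1 km.

(26.7, -11.3, 40.1)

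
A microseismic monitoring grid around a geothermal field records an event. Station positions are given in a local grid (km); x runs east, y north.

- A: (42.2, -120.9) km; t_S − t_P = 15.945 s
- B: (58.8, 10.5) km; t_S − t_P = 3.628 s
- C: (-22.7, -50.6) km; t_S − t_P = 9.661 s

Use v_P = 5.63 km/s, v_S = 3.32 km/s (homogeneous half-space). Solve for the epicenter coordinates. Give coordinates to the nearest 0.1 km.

Distance from S−P lag: d = Δt · v_P v_S / (v_P − v_S) = Δt · (5.63·3.32)/(5.63−3.32) ≈ 8.0916·Δt.
So d_A = 129.02, d_B = 29.36, d_C = 78.17 km.
Circle about each station: (x − 42.2)² + (y + 120.9)² = 129.02²; (x − 58.8)² + (y − 10.5)² = 29.36²; (x + 22.7)² + (y + 50.6)² = 78.17².
Subtracting the A equation from the B and C equations removes the quadratic terms:
33.2 x + 262.8 y = 2954.19
-129.8 x + 140.6 y = -2786.39
Solving the 2×2 system: x ≈ 29.6, y ≈ 7.5 km.

29.6 km east, 7.5 km north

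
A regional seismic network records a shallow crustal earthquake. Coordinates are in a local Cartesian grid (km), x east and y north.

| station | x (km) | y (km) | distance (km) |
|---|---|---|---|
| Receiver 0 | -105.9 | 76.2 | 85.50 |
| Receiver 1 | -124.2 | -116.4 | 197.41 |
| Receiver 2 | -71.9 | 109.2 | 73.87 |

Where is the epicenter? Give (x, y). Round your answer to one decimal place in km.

x ≈ -23.5 km, y ≈ 53.4 km

Circle about each station: (x + 105.9)² + (y − 76.2)² = 85.50²; (x + 124.2)² + (y + 116.4)² = 197.41²; (x + 71.9)² + (y − 109.2)² = 73.87².
Subtracting the Receiver 0 equation from the Receiver 1 and Receiver 2 equations removes the quadratic terms:
-36.6 x − 385.2 y = -19707.11
68.0 x + 66.0 y = 1926.47
Solving the 2×2 system: x ≈ -23.5, y ≈ 53.4 km.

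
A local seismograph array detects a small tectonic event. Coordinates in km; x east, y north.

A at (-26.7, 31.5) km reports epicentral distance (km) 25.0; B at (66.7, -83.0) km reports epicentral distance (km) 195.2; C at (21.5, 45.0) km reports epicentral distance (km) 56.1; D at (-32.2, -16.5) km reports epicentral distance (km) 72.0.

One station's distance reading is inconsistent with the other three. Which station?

B

Solve using three stations at a time. Using A, C, D (subtract circle equations pairwise → linear system) gives (x, y) ≈ (-33.6, 55.5).
Distances from that point to each station vs reported:
  A: calculated 24.9 vs reported 25.0 → residual 0.1 km
  B: calculated 171.0 vs reported 195.2 → residual 24.2 km
  C: calculated 56.1 vs reported 56.1 → residual 0.0 km
  D: calculated 72.0 vs reported 72.0 → residual 0.0 km
A, C, D are mutually consistent (residuals ≈ 0); B is off by 24.2 km.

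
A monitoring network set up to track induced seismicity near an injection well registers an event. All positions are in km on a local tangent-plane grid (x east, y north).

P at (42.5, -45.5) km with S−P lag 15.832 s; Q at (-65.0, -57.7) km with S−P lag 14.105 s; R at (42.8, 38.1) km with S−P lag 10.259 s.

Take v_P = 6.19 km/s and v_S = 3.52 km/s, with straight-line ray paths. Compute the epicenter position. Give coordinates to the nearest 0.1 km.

Distance from S−P lag: d = Δt · v_P v_S / (v_P − v_S) = Δt · (6.19·3.52)/(6.19−3.52) ≈ 8.1606·Δt.
So d_P = 129.20, d_Q = 115.11, d_R = 83.72 km.
Circle about each station: (x − 42.5)² + (y + 45.5)² = 129.20²; (x + 65.0)² + (y + 57.7)² = 115.11²; (x − 42.8)² + (y − 38.1)² = 83.72².
Subtracting the P equation from the Q and R equations removes the quadratic terms:
-215.0 x − 24.4 y = 7120.12
0.6 x + 167.2 y = 9090.55
Solving the 2×2 system: x ≈ -39.3, y ≈ 54.5 km.

-39.3 km east, 54.5 km north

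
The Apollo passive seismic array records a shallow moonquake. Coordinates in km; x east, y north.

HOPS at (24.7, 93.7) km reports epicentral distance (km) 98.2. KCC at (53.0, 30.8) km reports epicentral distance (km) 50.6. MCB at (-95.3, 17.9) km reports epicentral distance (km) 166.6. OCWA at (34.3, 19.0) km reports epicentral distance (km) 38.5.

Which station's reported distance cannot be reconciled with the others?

Solve using three stations at a time. Using HOPS, MCB, OCWA (subtract circle equations pairwise → linear system) gives (x, y) ≈ (71.0, 7.1).
Distances from that point to each station vs reported:
  HOPS: calculated 98.2 vs reported 98.2 → residual 0.0 km
  KCC: calculated 29.8 vs reported 50.6 → residual 20.8 km
  MCB: calculated 166.6 vs reported 166.6 → residual 0.0 km
  OCWA: calculated 38.6 vs reported 38.5 → residual 0.1 km
HOPS, MCB, OCWA are mutually consistent (residuals ≈ 0); KCC is off by 20.8 km.

KCC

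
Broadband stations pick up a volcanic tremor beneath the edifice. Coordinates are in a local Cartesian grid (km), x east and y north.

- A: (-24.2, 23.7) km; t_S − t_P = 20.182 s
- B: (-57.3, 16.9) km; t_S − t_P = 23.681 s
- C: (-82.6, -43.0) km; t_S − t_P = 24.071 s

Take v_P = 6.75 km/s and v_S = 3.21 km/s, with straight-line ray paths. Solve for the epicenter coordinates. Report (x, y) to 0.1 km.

Distance from S−P lag: d = Δt · v_P v_S / (v_P − v_S) = Δt · (6.75·3.21)/(6.75−3.21) ≈ 6.1208·Δt.
So d_A = 123.53, d_B = 144.95, d_C = 147.33 km.
Circle about each station: (x + 24.2)² + (y − 23.7)² = 123.53²; (x + 57.3)² + (y − 16.9)² = 144.95²; (x + 82.6)² + (y + 43.0)² = 147.33².
Subtracting the A equation from the B and C equations removes the quadratic terms:
-66.2 x − 13.6 y = -3329.27
-116.8 x − 133.4 y = 1077.96
Solving the 2×2 system: x ≈ 63.3, y ≈ -63.5 km.
Check against A (with the unrounded x, y): √((x + 24.2)²+(y − 23.7)²) = 123.59 ≈ 123.53 km. ✓

x ≈ 63.3 km, y ≈ -63.5 km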